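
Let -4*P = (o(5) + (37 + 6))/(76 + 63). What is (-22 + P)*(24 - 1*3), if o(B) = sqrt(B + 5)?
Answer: -257775/556 - 21*sqrt(10)/556 ≈ -463.74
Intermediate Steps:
o(B) = sqrt(5 + B)
P = -43/556 - sqrt(10)/556 (P = -(sqrt(5 + 5) + (37 + 6))/(4*(76 + 63)) = -(sqrt(10) + 43)/(4*139) = -(43 + sqrt(10))/(4*139) = -(43/139 + sqrt(10)/139)/4 = -43/556 - sqrt(10)/556 ≈ -0.083026)
(-22 + P)*(24 - 1*3) = (-22 + (-43/556 - sqrt(10)/556))*(24 - 1*3) = (-12275/556 - sqrt(10)/556)*(24 - 3) = (-12275/556 - sqrt(10)/556)*21 = -257775/556 - 21*sqrt(10)/556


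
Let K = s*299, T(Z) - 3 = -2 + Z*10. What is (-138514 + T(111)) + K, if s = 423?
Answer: -10926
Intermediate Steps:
T(Z) = 1 + 10*Z (T(Z) = 3 + (-2 + Z*10) = 3 + (-2 + 10*Z) = 1 + 10*Z)
K = 126477 (K = 423*299 = 126477)
(-138514 + T(111)) + K = (-138514 + (1 + 10*111)) + 126477 = (-138514 + (1 + 1110)) + 126477 = (-138514 + 1111) + 126477 = -137403 + 126477 = -10926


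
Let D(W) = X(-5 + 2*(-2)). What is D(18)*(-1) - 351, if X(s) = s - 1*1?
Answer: -341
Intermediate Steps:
X(s) = -1 + s (X(s) = s - 1 = -1 + s)
D(W) = -10 (D(W) = -1 + (-5 + 2*(-2)) = -1 + (-5 - 4) = -1 - 9 = -10)
D(18)*(-1) - 351 = -10*(-1) - 351 = 10 - 351 = -341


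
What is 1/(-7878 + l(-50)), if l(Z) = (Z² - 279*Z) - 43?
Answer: 1/8529 ≈ 0.00011725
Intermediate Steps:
l(Z) = -43 + Z² - 279*Z
1/(-7878 + l(-50)) = 1/(-7878 + (-43 + (-50)² - 279*(-50))) = 1/(-7878 + (-43 + 2500 + 13950)) = 1/(-7878 + 16407) = 1/8529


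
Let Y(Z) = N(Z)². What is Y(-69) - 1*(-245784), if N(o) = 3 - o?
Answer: 250968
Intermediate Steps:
Y(Z) = (3 - Z)²
Y(-69) - 1*(-245784) = (-3 - 69)² - 1*(-245784) = (-72)² + 245784 = 5184 + 245784 = 250968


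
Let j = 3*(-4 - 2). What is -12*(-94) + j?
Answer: 1110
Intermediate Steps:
j = -18 (j = 3*(-6) = -18)
-12*(-94) + j = -12*(-94) - 18 = 1128 - 18 = 1110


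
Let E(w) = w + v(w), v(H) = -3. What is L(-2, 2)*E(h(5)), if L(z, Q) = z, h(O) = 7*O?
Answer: -64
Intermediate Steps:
E(w) = -3 + w (E(w) = w - 3 = -3 + w)
L(-2, 2)*E(h(5)) = -2*(-3 + 7*5) = -2*(-3 + 35) = -2*32 = -64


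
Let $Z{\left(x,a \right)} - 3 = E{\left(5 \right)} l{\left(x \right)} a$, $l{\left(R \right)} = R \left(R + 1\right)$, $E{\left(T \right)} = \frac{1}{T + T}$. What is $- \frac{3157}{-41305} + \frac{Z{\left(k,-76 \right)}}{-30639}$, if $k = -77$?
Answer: $\frac{175786504}{115049445} \approx 1.5279$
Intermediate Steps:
$E{\left(T \right)} = \frac{1}{2 T}$
$l{\left(R \right)} = R \left(1 + R\right)$
$Z{\left(x,a \right)} = 3 + \frac{a x \left(1 + x\right)}{10}$ ($Z{\left(x,a \right)} = 3 + \frac{1}{2 \cdot 5} x \left(1 + x\right) a = 3 + \frac{1}{2} \cdot \frac{1}{5} x \left(1 + x\right) a = 3 + \frac{x \left(1 + x\right)}{10} a = 3 + \frac{a x \left(1 + x\right)}{10}$)
$- \frac{3157}{-41305} + \frac{Z{\left(k,-76 \right)}}{-30639} = - \frac{3157}{-41305} + \frac{3 + \frac{1}{10} \left(-76\right) \left(-77\right) \left(1 - 77\right)}{-30639} = \left(-3157\right) \left(- \frac{1}{41305}\right) + \left(3 + \frac{1}{10} \left(-76\right) \left(-77\right) \left(-76\right)\right) \left(- \frac{1}{30639}\right) = \frac{287}{3755} + \left(3 - \frac{222376}{5}\right) \left(- \frac{1}{30639}\right) = \frac{287}{3755} - - \frac{222361}{153195} = \frac{287}{3755} + \frac{222361}{153195} = \frac{175786504}{115049445}$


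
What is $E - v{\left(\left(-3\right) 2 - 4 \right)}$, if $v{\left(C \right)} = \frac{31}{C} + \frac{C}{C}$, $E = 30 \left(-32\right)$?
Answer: $- \frac{9579}{10} \approx -957.9$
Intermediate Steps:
$E = -960$
$v{\left(C \right)} = 1 + \frac{31}{C}$ ($v{\left(C \right)} = \frac{31}{C} + 1 = 1 + \frac{31}{C}$)
$E - v{\left(\left(-3\right) 2 - 4 \right)} = -960 - \frac{31 - 10}{\left(-3\right) 2 - 4} = -960 - \frac{31 - 10}{-6 - 4} = -960 - \frac{31 - 10}{-10} = -960 - \left(- \frac{1}{10}\right) 21 = -960 - - \frac{21}{10} = -960 + \frac{21}{10} = - \frac{9579}{10}$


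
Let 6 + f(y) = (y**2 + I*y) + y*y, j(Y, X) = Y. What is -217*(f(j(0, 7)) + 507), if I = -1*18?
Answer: -108717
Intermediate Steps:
I = -18
f(y) = -6 - 18*y + 2*y**2 (f(y) = -6 + ((y**2 - 18*y) + y*y) = -6 + ((y**2 - 18*y) + y**2) = -6 + (-18*y + 2*y**2) = -6 - 18*y + 2*y**2)
-217*(f(j(0, 7)) + 507) = -217*((-6 - 18*0 + 2*0**2) + 507) = -217*((-6 + 0 + 2*0) + 507) = -217*((-6 + 0 + 0) + 507) = -217*(-6 + 507) = -217*501 = -108717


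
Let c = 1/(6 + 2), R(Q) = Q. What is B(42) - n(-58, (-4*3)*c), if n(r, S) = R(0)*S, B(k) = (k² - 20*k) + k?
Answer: 966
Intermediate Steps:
B(k) = k² - 19*k
c = ⅛ (c = 1/8 = ⅛ ≈ 0.12500)
n(r, S) = 0 (n(r, S) = 0*S = 0)
B(42) - n(-58, (-4*3)*c) = 42*(-19 + 42) - 1*0 = 42*23 + 0 = 966 + 0 = 966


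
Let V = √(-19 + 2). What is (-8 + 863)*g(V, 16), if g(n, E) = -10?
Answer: -8550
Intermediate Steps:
V = I*√17 (V = √(-17) = I*√17 ≈ 4.1231*I)
(-8 + 863)*g(V, 16) = (-8 + 863)*(-10) = 855*(-10) = -8550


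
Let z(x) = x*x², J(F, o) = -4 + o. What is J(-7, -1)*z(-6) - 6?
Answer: 1074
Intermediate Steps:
z(x) = x³
J(-7, -1)*z(-6) - 6 = (-4 - 1)*(-6)³ - 6 = -5*(-216) - 6 = 1080 - 6 = 1074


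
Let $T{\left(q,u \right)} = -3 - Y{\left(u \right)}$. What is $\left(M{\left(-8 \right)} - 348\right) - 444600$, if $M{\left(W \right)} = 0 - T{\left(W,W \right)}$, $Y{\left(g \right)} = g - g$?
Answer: $-444945$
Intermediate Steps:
$Y{\left(g \right)} = 0$
$T{\left(q,u \right)} = -3$ ($T{\left(q,u \right)} = -3 - 0 = -3 + 0 = -3$)
$M{\left(W \right)} = 3$ ($M{\left(W \right)} = 0 - -3 = 0 + 3 = 3$)
$\left(M{\left(-8 \right)} - 348\right) - 444600 = \left(3 - 348\right) - 444600 = -345 - 444600 = -444945$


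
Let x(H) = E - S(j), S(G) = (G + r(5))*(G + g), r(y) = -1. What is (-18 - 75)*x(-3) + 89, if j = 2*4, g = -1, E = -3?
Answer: 4925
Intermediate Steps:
j = 8
S(G) = (-1 + G)**2 (S(G) = (G - 1)*(G - 1) = (-1 + G)*(-1 + G) = (-1 + G)**2)
x(H) = -52 (x(H) = -3 - (1 + 8**2 - 2*8) = -3 - (1 + 64 - 16) = -3 - 1*49 = -3 - 49 = -52)
(-18 - 75)*x(-3) + 89 = (-18 - 75)*(-52) + 89 = -93*(-52) + 89 = 4836 + 89 = 4925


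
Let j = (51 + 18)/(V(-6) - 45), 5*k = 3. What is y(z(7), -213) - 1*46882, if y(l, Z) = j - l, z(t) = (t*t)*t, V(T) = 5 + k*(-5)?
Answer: -2030744/43 ≈ -47227.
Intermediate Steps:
k = 3/5 (k = (1/5)*3 = 3/5 ≈ 0.60000)
V(T) = 2 (V(T) = 5 + (3/5)*(-5) = 5 - 3 = 2)
z(t) = t**3 (z(t) = t**2*t = t**3)
j = -69/43 (j = (51 + 18)/(2 - 45) = 69/(-43) = 69*(-1/43) = -69/43 ≈ -1.6047)
y(l, Z) = -69/43 - l
y(z(7), -213) - 1*46882 = (-69/43 - 1*7**3) - 1*46882 = (-69/43 - 1*343) - 46882 = (-69/43 - 343) - 46882 = -14818/43 - 46882 = -2030744/43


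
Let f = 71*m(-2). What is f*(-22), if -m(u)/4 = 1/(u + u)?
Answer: -1562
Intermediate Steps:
m(u) = -2/u (m(u) = -4/(u + u) = -4*1/(2*u) = -2/u)
f = 71 (f = 71*(-2/(-2)) = 71*(-2*(-½)) = 71*1 = 71)
f*(-22) = 71*(-22) = -1562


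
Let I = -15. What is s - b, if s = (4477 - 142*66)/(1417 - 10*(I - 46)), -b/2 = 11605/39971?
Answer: -148611375/81021217 ≈ -1.8342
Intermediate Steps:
b = -23210/39971 ≈ -0.58067
s = -4895/2027 (s = (4477 - 142*66)/(1417 - 10*(-15 - 46)) = (4477 - 9372)/(1417 - 10*(-61)) = -4895/(1417 + 610) = -4895/2027 ≈ -2.4149)
s - b = -4895/2027 - 1*(-23210/39971) = -4895/2027 + 23210/39971 = -148611375/81021217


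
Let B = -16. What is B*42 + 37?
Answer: -635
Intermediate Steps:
B*42 + 37 = -16*42 + 37 = -672 + 37 = -635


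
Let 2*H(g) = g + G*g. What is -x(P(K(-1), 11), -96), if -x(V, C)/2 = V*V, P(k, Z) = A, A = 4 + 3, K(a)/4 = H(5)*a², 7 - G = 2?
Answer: 98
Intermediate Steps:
G = 5 (G = 7 - 1*2 = 7 - 2 = 5)
H(g) = 3*g (H(g) = (g + 5*g)/2 = (6*g)/2 = 3*g)
K(a) = 60*a² (K(a) = 4*((3*5)*a²) = 4*(15*a²) = 60*a²)
A = 7
P(k, Z) = 7
x(V, C) = -2*V² (x(V, C) = -2*V*V = -2*V²)
-x(P(K(-1), 11), -96) = -(-2)*7² = -(-2)*49 = -1*(-98) = 98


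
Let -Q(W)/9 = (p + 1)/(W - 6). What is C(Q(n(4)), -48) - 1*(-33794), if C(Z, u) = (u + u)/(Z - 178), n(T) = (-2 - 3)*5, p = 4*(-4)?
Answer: 191040458/5653 ≈ 33795.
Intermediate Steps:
p = -16
n(T) = -25 (n(T) = -5*5 = -25)
Q(W) = 135/(-6 + W) (Q(W) = -9*(-16 + 1)/(W - 6) = -(-135)/(-6 + W) = 135/(-6 + W))
C(Z, u) = 2*u/(-178 + Z) (C(Z, u) = (2*u)/(-178 + Z) = 2*u/(-178 + Z))
C(Q(n(4)), -48) - 1*(-33794) = 2*(-48)/(-178 + 135/(-6 - 25)) - 1*(-33794) = 2*(-48)/(-178 + 135/(-31)) + 33794 = 2*(-48)/(-178 + 135*(-1/31)) + 33794 = 2*(-48)/(-178 - 135/31) + 33794 = 2*(-48)/(-5653/31) + 33794 = 2*(-48)*(-31/5653) + 33794 = 2976/5653 + 33794 = 191040458/5653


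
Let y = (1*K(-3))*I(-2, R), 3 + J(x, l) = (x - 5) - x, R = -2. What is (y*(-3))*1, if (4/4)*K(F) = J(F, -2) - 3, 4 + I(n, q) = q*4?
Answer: -396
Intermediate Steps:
J(x, l) = -8 (J(x, l) = -3 + ((x - 5) - x) = -3 + ((-5 + x) - x) = -3 - 5 = -8)
I(n, q) = -4 + 4*q (I(n, q) = -4 + q*4 = -4 + 4*q)
K(F) = -11 (K(F) = -8 - 3 = -11)
y = 132 (y = (1*(-11))*(-4 + 4*(-2)) = -11*(-4 - 8) = -11*(-12) = 132)
(y*(-3))*1 = (132*(-3))*1 = -396*1 = -396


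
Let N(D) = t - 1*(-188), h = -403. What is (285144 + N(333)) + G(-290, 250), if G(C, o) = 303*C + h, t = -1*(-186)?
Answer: 197245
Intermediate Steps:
t = 186
G(C, o) = -403 + 303*C (G(C, o) = 303*C - 403 = -403 + 303*C)
N(D) = 374 (N(D) = 186 - 1*(-188) = 186 + 188 = 374)
(285144 + N(333)) + G(-290, 250) = (285144 + 374) + (-403 + 303*(-290)) = 285518 + (-403 - 87870) = 285518 - 88273 = 197245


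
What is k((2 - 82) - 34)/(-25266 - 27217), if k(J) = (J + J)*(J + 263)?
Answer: 33972/52483 ≈ 0.64729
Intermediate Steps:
k(J) = 2*J*(263 + J) (k(J) = (2*J)*(263 + J) = 2*J*(263 + J))
k((2 - 82) - 34)/(-25266 - 27217) = (2*((2 - 82) - 34)*(263 + ((2 - 82) - 34)))/(-25266 - 27217) = (2*(-80 - 34)*(263 + (-80 - 34)))/(-52483) = (2*(-114)*(263 - 114))*(-1/52483) = (2*(-114)*149)*(-1/52483) = -33972*(-1/52483) = 33972/52483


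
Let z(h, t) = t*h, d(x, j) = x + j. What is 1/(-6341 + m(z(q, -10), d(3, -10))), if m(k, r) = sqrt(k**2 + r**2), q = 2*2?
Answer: -373/2365096 - sqrt(1649)/40206632 ≈ -0.00015872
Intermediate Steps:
q = 4
d(x, j) = j + x
z(h, t) = h*t
1/(-6341 + m(z(q, -10), d(3, -10))) = 1/(-6341 + sqrt((4*(-10))**2 + (-10 + 3)**2)) = 1/(-6341 + sqrt((-40)**2 + (-7)**2)) = 1/(-6341 + sqrt(1600 + 49)) = 1/(-6341 + sqrt(1649))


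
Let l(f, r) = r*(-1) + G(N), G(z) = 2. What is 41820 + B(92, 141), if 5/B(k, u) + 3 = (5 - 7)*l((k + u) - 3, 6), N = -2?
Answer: 41821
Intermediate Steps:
l(f, r) = 2 - r (l(f, r) = r*(-1) + 2 = -r + 2 = 2 - r)
B(k, u) = 1 (B(k, u) = 5/(-3 + (5 - 7)*(2 - 1*6)) = 5/(-3 - 2*(2 - 6)) = 5/(-3 - 2*(-4)) = 5/(-3 + 8) = 5/5 = 5*(1/5) = 1)
41820 + B(92, 141) = 41820 + 1 = 41821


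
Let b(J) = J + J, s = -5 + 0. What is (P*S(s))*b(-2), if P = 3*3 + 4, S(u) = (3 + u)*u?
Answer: -520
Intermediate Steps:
s = -5
S(u) = u*(3 + u)
b(J) = 2*J
P = 13 (P = 9 + 4 = 13)
(P*S(s))*b(-2) = (13*(-5*(3 - 5)))*(2*(-2)) = (13*(-5*(-2)))*(-4) = (13*10)*(-4) = 130*(-4) = -520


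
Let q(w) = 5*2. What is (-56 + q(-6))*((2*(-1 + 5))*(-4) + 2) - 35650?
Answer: -34270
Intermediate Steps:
q(w) = 10
(-56 + q(-6))*((2*(-1 + 5))*(-4) + 2) - 35650 = (-56 + 10)*((2*(-1 + 5))*(-4) + 2) - 35650 = -46*((2*4)*(-4) + 2) - 35650 = -46*(8*(-4) + 2) - 35650 = -46*(-32 + 2) - 35650 = -46*(-30) - 35650 = 1380 - 35650 = -34270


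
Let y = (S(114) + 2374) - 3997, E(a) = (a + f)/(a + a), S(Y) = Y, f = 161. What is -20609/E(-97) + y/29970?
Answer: 9985361587/159840 ≈ 62471.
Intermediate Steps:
E(a) = (161 + a)/(2*a) (E(a) = (a + 161)/(a + a) = (161 + a)/((2*a)) = (161 + a)*(1/(2*a)) = (161 + a)/(2*a))
y = -1509 (y = (114 + 2374) - 3997 = 2488 - 3997 = -1509)
-20609/E(-97) + y/29970 = -20609*(-194/(161 - 97)) - 1509/29970 = -20609/((½)*(-1/97)*64) - 1509*1/29970 = -20609/(-32/97) - 503/9990 = -20609*(-97/32) - 503/9990 = 1999073/32 - 503/9990 = 9985361587/159840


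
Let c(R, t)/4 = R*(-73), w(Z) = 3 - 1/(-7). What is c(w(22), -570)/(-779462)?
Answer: 3212/2728117 ≈ 0.0011774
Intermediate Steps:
w(Z) = 22/7 (w(Z) = 3 - 1*(-1/7) = 3 + 1/7 = 22/7)
c(R, t) = -292*R (c(R, t) = 4*(R*(-73)) = 4*(-73*R) = -292*R)
c(w(22), -570)/(-779462) = -292*22/7/(-779462) = -6424/7*(-1/779462) = 3212/2728117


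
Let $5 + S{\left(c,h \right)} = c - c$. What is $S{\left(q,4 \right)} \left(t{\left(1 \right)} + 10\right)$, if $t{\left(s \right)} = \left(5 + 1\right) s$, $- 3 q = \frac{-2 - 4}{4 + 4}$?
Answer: $-80$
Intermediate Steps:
$q = \frac{1}{4}$ ($q = - \frac{\left(-2 - 4\right) \frac{1}{4 + 4}}{3} = - \frac{\left(-6\right) \frac{1}{8}}{3} = \left(- \frac{1}{3}\right) \left(- \frac{3}{4}\right) = \frac{1}{4} \approx 0.25$)
$S{\left(c,h \right)} = -5$ ($S{\left(c,h \right)} = -5 + \left(c - c\right) = -5 + 0 = -5$)
$t{\left(s \right)} = 6 s$
$S{\left(q,4 \right)} \left(t{\left(1 \right)} + 10\right) = - 5 \left(6 \cdot 1 + 10\right) = - 5 \left(6 + 10\right) = \left(-5\right) 16 = -80$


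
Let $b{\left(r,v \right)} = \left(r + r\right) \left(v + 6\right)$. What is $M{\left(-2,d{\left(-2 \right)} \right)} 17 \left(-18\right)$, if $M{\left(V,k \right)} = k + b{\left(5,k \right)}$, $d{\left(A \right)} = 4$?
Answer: $-31824$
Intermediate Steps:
$b{\left(r,v \right)} = 2 r \left(6 + v\right)$
$M{\left(V,k \right)} = 60 + 11 k$ ($M{\left(V,k \right)} = k + 2 \cdot 5 \left(6 + k\right) = k + \left(60 + 10 k\right) = 60 + 11 k$)
$M{\left(-2,d{\left(-2 \right)} \right)} 17 \left(-18\right) = \left(60 + 11 \cdot 4\right) 17 \left(-18\right) = \left(60 + 44\right) 17 \left(-18\right) = 104 \cdot 17 \left(-18\right) = 1768 \left(-18\right) = -31824$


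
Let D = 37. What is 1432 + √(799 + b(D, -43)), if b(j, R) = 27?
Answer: 1432 + √826 ≈ 1460.7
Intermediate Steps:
1432 + √(799 + b(D, -43)) = 1432 + √(799 + 27) = 1432 + √826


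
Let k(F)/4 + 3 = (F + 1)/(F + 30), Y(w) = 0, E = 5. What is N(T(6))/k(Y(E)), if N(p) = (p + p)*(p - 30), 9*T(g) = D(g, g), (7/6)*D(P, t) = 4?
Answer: 24880/13083 ≈ 1.9017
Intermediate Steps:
D(P, t) = 24/7 (D(P, t) = (6/7)*4 = 24/7)
T(g) = 8/21 (T(g) = (⅑)*(24/7) = 8/21)
N(p) = 2*p*(-30 + p) (N(p) = (2*p)*(-30 + p) = 2*p*(-30 + p))
k(F) = -12 + 4*(1 + F)/(30 + F) (k(F) = -12 + 4*((F + 1)/(F + 30)) = -12 + 4*((1 + F)/(30 + F)) = -12 + 4*(1 + F)/(30 + F))
N(T(6))/k(Y(E)) = (2*(8/21)*(-30 + 8/21))/((4*(-89 - 2*0)/(30 + 0))) = (2*(8/21)*(-622/21))/((4*(-89 + 0)/30)) = -9952/(441*(4*(1/30)*(-89))) = -9952/(441*(-178/15)) = -9952/441*(-15/178) = 24880/13083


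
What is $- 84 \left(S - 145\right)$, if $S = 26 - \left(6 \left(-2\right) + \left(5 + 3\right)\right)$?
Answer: $9660$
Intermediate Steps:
$S = 30$ ($S = 26 - \left(-12 + 8\right) = 26 - -4 = 26 + 4 = 30$)
$- 84 \left(S - 145\right) = - 84 \left(30 - 145\right) = \left(-84\right) \left(-115\right) = 9660$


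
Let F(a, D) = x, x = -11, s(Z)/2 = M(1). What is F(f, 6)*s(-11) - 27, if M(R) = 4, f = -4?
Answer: -115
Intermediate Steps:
s(Z) = 8 (s(Z) = 2*4 = 8)
F(a, D) = -11
F(f, 6)*s(-11) - 27 = -11*8 - 27 = -88 - 27 = -115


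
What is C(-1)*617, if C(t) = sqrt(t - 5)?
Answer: 617*I*sqrt(6) ≈ 1511.3*I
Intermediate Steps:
C(t) = sqrt(-5 + t)
C(-1)*617 = sqrt(-5 - 1)*617 = sqrt(-6)*617 = (I*sqrt(6))*617 = 617*I*sqrt(6)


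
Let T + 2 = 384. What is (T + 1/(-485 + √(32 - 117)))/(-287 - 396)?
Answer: -17977587/32143346 + I*√85/160716730 ≈ -0.55929 + 5.7365e-8*I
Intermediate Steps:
T = 382 (T = -2 + 384 = 382)
(T + 1/(-485 + √(32 - 117)))/(-287 - 396) = (382 + 1/(-485 + √(32 - 117)))/(-287 - 396) = (382 + 1/(-485 + √(-85)))/(-683) = -(382 + 1/(-485 + I*√85))/683 = -382/683 - 1/(683*(-485 + I*√85))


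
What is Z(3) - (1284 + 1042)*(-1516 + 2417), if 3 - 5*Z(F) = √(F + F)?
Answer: -10478627/5 - √6/5 ≈ -2.0957e+6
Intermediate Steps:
Z(F) = ⅗ - √2*√F/5 (Z(F) = ⅗ - √(F + F)/5 = ⅗ - √2*√F/5)
Z(3) - (1284 + 1042)*(-1516 + 2417) = (⅗ - √2*√3/5) - (1284 + 1042)*(-1516 + 2417) = (⅗ - √6/5) - 2326*901 = (⅗ - √6/5) - 1*2095726 = (⅗ - √6/5) - 2095726 = -10478627/5 - √6/5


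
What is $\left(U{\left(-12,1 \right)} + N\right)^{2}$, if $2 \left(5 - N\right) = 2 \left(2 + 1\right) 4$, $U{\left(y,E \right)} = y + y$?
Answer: $961$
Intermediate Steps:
$U{\left(y,E \right)} = 2 y$
$N = -7$ ($N = 5 - \frac{2 \left(2 + 1\right) 4}{2} = 5 - \frac{2 \cdot 3 \cdot 4}{2} = 5 - \frac{6 \cdot 4}{2} = 5 - 12 = -7$)
$\left(U{\left(-12,1 \right)} + N\right)^{2} = \left(2 \left(-12\right) - 7\right)^{2} = \left(-24 - 7\right)^{2} = \left(-31\right)^{2} = 961$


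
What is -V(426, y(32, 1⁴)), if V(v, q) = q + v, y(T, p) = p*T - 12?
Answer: -446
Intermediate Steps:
y(T, p) = -12 + T*p (y(T, p) = T*p - 12 = -12 + T*p)
-V(426, y(32, 1⁴)) = -((-12 + 32*1⁴) + 426) = -((-12 + 32*1) + 426) = -((-12 + 32) + 426) = -(20 + 426) = -1*446 = -446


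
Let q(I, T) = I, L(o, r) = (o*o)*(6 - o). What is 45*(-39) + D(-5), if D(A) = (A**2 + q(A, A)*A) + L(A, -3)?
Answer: -1430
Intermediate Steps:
L(o, r) = o**2*(6 - o)
D(A) = 2*A**2 + A**2*(6 - A) (D(A) = (A**2 + A*A) + A**2*(6 - A) = (A**2 + A**2) + A**2*(6 - A) = 2*A**2 + A**2*(6 - A))
45*(-39) + D(-5) = 45*(-39) + (-5)**2*(8 - 1*(-5)) = -1755 + 25*(8 + 5) = -1755 + 25*13 = -1755 + 325 = -1430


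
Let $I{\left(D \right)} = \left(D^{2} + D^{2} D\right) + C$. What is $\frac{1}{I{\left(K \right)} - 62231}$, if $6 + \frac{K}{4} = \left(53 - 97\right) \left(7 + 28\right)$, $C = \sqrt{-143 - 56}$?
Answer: $- \frac{236449457879}{55908346131272995178840} - \frac{i \sqrt{199}}{55908346131272995178840} \approx -4.2292 \cdot 10^{-12} - 2.5232 \cdot 10^{-22} i$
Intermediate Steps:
$C = i \sqrt{199}$ ($C = \sqrt{-199} = i \sqrt{199} \approx 14.107 i$)
$K = -6184$ ($K = -24 + 4 \left(53 - 97\right) \left(7 + 28\right) = -24 + 4 \left(\left(-44\right) 35\right) = -24 + 4 \left(-1540\right) = -24 - 6160 = -6184$)
$I{\left(D \right)} = D^{2} + D^{3} + i \sqrt{199}$ ($I{\left(D \right)} = \left(D^{2} + D^{2} D\right) + i \sqrt{199} = \left(D^{2} + D^{3}\right) + i \sqrt{199} = D^{2} + D^{3} + i \sqrt{199}$)
$\frac{1}{I{\left(K \right)} - 62231} = \frac{1}{\left(\left(-6184\right)^{2} + \left(-6184\right)^{3} + i \sqrt{199}\right) - 62231} = \frac{1}{\left(38241856 - 236487637504 + i \sqrt{199}\right) - 62231} = \frac{1}{\left(-236449395648 + i \sqrt{199}\right) - 62231} = \frac{1}{-236449457879 + i \sqrt{199}}$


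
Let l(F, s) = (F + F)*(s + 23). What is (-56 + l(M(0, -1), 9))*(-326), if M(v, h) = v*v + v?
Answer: 18256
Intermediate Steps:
M(v, h) = v + v² (M(v, h) = v² + v = v + v²)
l(F, s) = 2*F*(23 + s) (l(F, s) = (2*F)*(23 + s) = 2*F*(23 + s))
(-56 + l(M(0, -1), 9))*(-326) = (-56 + 2*(0*(1 + 0))*(23 + 9))*(-326) = (-56 + 2*(0*1)*32)*(-326) = (-56 + 2*0*32)*(-326) = (-56 + 0)*(-326) = -56*(-326) = 18256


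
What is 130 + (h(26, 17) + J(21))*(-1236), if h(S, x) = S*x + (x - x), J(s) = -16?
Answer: -526406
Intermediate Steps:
h(S, x) = S*x (h(S, x) = S*x + 0 = S*x)
130 + (h(26, 17) + J(21))*(-1236) = 130 + (26*17 - 16)*(-1236) = 130 + (442 - 16)*(-1236) = 130 + 426*(-1236) = 130 - 526536 = -526406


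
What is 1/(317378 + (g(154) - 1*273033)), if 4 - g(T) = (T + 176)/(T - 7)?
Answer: 49/2172991 ≈ 2.2550e-5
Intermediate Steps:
g(T) = 4 - (176 + T)/(-7 + T) (g(T) = 4 - (T + 176)/(T - 7) = 4 - (176 + T)/(-7 + T))
1/(317378 + (g(154) - 1*273033)) = 1/(317378 + (3*(-68 + 154)/(-7 + 154) - 1*273033)) = 1/(317378 + (3*86/147 - 273033)) = 1/(317378 + (3*(1/147)*86 - 273033)) = 1/(317378 + (86/49 - 273033)) = 1/(317378 - 13378531/49) = 1/(2172991/49) = 49/2172991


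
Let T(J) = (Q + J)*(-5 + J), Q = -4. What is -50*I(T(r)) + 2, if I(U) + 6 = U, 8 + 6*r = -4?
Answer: -1798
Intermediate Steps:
r = -2 (r = -4/3 + (⅙)*(-4) = -4/3 - ⅔ = -2)
T(J) = (-5 + J)*(-4 + J) (T(J) = (-4 + J)*(-5 + J) = (-5 + J)*(-4 + J))
I(U) = -6 + U
-50*I(T(r)) + 2 = -50*(-6 + (20 + (-2)² - 9*(-2))) + 2 = -50*(-6 + (20 + 4 + 18)) + 2 = -50*(-6 + 42) + 2 = -50*36 + 2 = -1800 + 2 = -1798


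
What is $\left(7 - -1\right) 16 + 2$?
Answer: $130$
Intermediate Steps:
$\left(7 - -1\right) 16 + 2 = \left(7 + 1\right) 16 + 2 = 8 \cdot 16 + 2 = 128 + 2 = 130$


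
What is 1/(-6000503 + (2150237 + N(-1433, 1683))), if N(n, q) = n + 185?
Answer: -1/3851514 ≈ -2.5964e-7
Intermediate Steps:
N(n, q) = 185 + n
1/(-6000503 + (2150237 + N(-1433, 1683))) = 1/(-6000503 + (2150237 + (185 - 1433))) = 1/(-6000503 + (2150237 - 1248)) = 1/(-6000503 + 2148989) = 1/(-3851514) = -1/3851514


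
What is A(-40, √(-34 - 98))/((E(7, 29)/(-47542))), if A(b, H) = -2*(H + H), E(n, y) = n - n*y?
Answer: -95084*I*√33/49 ≈ -11147.0*I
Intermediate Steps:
E(n, y) = n - n*y
A(b, H) = -4*H
A(-40, √(-34 - 98))/((E(7, 29)/(-47542))) = (-4*√(-34 - 98))/(((7*(1 - 1*29))/(-47542))) = (-8*I*√33)/(((7*(1 - 29))*(-1/47542))) = (-8*I*√33)/(((7*(-28))*(-1/47542))) = (-8*I*√33)/((-196*(-1/47542))) = (-8*I*√33)/(98/23771) = -8*I*√33*(23771/98) = -95084*I*√33/49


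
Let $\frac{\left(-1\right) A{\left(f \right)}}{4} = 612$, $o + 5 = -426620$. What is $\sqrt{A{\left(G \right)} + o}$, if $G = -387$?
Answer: $i \sqrt{429073} \approx 655.04 i$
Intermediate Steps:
$o = -426625$ ($o = -5 - 426620 = -426625$)
$A{\left(f \right)} = -2448$ ($A{\left(f \right)} = \left(-4\right) 612 = -2448$)
$\sqrt{A{\left(G \right)} + o} = \sqrt{-2448 - 426625} = \sqrt{-429073} = i \sqrt{429073}$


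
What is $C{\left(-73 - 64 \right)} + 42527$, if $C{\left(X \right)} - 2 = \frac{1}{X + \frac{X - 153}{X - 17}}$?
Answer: $\frac{442471639}{10404} \approx 42529.0$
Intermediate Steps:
$C{\left(X \right)} = 2 + \frac{1}{X + \frac{-153 + X}{-17 + X}}$ ($C{\left(X \right)} = 2 + \frac{1}{X + \frac{X - 153}{X - 17}} = 2 + \frac{1}{X + \frac{-153 + X}{-17 + X}}$)
$C{\left(-73 - 64 \right)} + 42527 = \frac{323 - 2 \left(-73 - 64\right)^{2} + 31 \left(-73 - 64\right)}{153 - \left(-73 - 64\right)^{2} + 16 \left(-73 - 64\right)} + 42527 = \frac{323 - 2 \left(-137\right)^{2} + 31 \left(-137\right)}{153 - \left(-137\right)^{2} + 16 \left(-137\right)} + 42527 = \frac{323 - 37538 - 4247}{153 - 18769 - 2192} + 42527 = \frac{1}{-20808} \left(-41462\right) + 42527 = \left(- \frac{1}{20808}\right) \left(-41462\right) + 42527 = \frac{20731}{10404} + 42527 = \frac{442471639}{10404}$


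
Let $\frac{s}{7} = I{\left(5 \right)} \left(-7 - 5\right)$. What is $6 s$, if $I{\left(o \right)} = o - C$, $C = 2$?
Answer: $-1512$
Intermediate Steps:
$I{\left(o \right)} = -2 + o$ ($I{\left(o \right)} = o - 2 = -2 + o$)
$s = -252$ ($s = 7 \left(-2 + 5\right) \left(-7 - 5\right) = 7 \cdot 3 \left(-12\right) = 7 \left(-36\right) = -252$)
$6 s = 6 \left(-252\right) = -1512$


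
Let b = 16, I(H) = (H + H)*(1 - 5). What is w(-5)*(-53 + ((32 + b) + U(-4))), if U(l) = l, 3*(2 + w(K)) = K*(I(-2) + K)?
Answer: 183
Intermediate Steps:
I(H) = -8*H (I(H) = (2*H)*(-4) = -8*H)
w(K) = -2 + K*(16 + K)/3 (w(K) = -2 + (K*(-8*(-2) + K))/3 = -2 + (K*(16 + K))/3 = -2 + K*(16 + K)/3)
w(-5)*(-53 + ((32 + b) + U(-4))) = (-2 + (1/3)*(-5)**2 + (16/3)*(-5))*(-53 + ((32 + 16) - 4)) = (-2 + (1/3)*25 - 80/3)*(-53 + (48 - 4)) = (-2 + 25/3 - 80/3)*(-53 + 44) = -61/3*(-9) = 183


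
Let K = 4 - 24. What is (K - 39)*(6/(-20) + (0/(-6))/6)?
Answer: 177/10 ≈ 17.700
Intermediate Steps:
K = -20
(K - 39)*(6/(-20) + (0/(-6))/6) = (-20 - 39)*(6/(-20) + (0/(-6))/6) = -59*(6*(-1/20) + (0*(-1/6))*(1/6)) = -59*(-3/10 + 0*(1/6)) = -59*(-3/10 + 0) = -59*(-3/10) = 177/10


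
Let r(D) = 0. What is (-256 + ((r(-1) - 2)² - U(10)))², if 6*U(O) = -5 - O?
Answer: 249001/4 ≈ 62250.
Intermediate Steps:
U(O) = -⅚ - O/6 (U(O) = (-5 - O)/6 = -⅚ - O/6)
(-256 + ((r(-1) - 2)² - U(10)))² = (-256 + ((0 - 2)² - (-⅚ - ⅙*10)))² = (-256 + ((-2)² - (-⅚ - 5/3)))² = (-256 + (4 - 1*(-5/2)))² = (-256 + (4 + 5/2))² = (-256 + 13/2)² = (-499/2)² = 249001/4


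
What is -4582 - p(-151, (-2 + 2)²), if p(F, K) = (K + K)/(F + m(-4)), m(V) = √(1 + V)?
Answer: -4582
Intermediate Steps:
p(F, K) = 2*K/(F + I*√3) (p(F, K) = (K + K)/(F + √(1 - 4)) = (2*K)/(F + √(-3)) = (2*K)/(F + I*√3) = 2*K/(F + I*√3))
-4582 - p(-151, (-2 + 2)²) = -4582 - 2*(-2 + 2)²/(-151 + I*√3) = -4582 - 2*0²/(-151 + I*√3) = -4582 - 2*0/(-151 + I*√3) = -4582 - 1*0 = -4582 + 0 = -4582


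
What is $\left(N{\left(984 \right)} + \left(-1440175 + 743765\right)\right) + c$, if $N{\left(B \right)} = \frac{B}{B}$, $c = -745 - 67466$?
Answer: $-764620$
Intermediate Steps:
$c = -68211$ ($c = -745 - 67466 = -68211$)
$N{\left(B \right)} = 1$
$\left(N{\left(984 \right)} + \left(-1440175 + 743765\right)\right) + c = \left(1 + \left(-1440175 + 743765\right)\right) - 68211 = \left(1 - 696410\right) - 68211 = -696409 - 68211 = -764620$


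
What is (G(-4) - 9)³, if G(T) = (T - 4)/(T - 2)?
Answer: -12167/27 ≈ -450.63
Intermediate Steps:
G(T) = (-4 + T)/(-2 + T)
(G(-4) - 9)³ = ((-4 - 4)/(-2 - 4) - 9)³ = (-8/(-6) - 9)³ = (-⅙*(-8) - 9)³ = (4/3 - 9)³ = (-23/3)³ = -12167/27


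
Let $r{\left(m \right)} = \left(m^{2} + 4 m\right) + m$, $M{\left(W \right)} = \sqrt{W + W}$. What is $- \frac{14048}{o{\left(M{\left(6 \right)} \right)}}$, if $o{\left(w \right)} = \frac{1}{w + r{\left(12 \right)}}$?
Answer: $-2865792 - 28096 \sqrt{3} \approx -2.9145 \cdot 10^{6}$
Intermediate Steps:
$M{\left(W \right)} = \sqrt{2} \sqrt{W}$ ($M{\left(W \right)} = \sqrt{2 W} = \sqrt{2} \sqrt{W}$)
$r{\left(m \right)} = m^{2} + 5 m$
$o{\left(w \right)} = \frac{1}{204 + w}$ ($o{\left(w \right)} = \frac{1}{w + 12 \left(5 + 12\right)} = \frac{1}{w + 12 \cdot 17} = \frac{1}{w + 204} = \frac{1}{204 + w}$)
$- \frac{14048}{o{\left(M{\left(6 \right)} \right)}} = - \frac{14048}{\frac{1}{204 + \sqrt{2} \sqrt{6}}} = - \frac{14048}{\frac{1}{204 + 2 \sqrt{3}}} = - 14048 \left(204 + 2 \sqrt{3}\right) = -2865792 - 28096 \sqrt{3}$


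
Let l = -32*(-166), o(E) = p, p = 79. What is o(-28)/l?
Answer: 79/5312 ≈ 0.014872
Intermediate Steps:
o(E) = 79
l = 5312
o(-28)/l = 79/5312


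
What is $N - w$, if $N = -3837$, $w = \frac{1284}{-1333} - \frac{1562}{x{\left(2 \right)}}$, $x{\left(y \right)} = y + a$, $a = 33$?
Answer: $- \frac{176888149}{46655} \approx -3791.4$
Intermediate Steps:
$x{\left(y \right)} = 33 + y$ ($x{\left(y \right)} = y + 33 = 33 + y$)
$w = - \frac{2127086}{46655}$ ($w = \frac{1284}{-1333} - \frac{1562}{33 + 2} = 1284 \left(- \frac{1}{1333}\right) - \frac{1562}{35} = - \frac{1284}{1333} - \frac{1562}{35} = - \frac{2127086}{46655} \approx -45.592$)
$N - w = -3837 - - \frac{2127086}{46655} = -3837 + \frac{2127086}{46655} = - \frac{176888149}{46655}$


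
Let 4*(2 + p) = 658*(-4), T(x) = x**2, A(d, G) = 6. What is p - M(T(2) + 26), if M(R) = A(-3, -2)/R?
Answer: -3301/5 ≈ -660.20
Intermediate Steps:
p = -660 (p = -2 + (658*(-4))/4 = -2 + (1/4)*(-2632) = -2 - 658 = -660)
M(R) = 6/R
p - M(T(2) + 26) = -660 - 6/(2**2 + 26) = -660 - 6/(4 + 26) = -660 - 6/30 = -660 - 1*1/5 = -660 - 1/5 = -3301/5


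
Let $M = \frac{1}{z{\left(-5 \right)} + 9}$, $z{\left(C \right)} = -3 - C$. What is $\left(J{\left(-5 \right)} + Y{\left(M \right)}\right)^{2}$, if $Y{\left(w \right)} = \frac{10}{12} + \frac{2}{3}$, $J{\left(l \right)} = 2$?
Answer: $\frac{49}{4} \approx 12.25$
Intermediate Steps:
$M = \frac{1}{11}$ ($M = \frac{1}{\left(-3 - -5\right) + 9} = \frac{1}{\left(-3 + 5\right) + 9} = \frac{1}{2 + 9} = \frac{1}{11} \approx 0.090909$)
$Y{\left(w \right)} = \frac{3}{2}$ ($Y{\left(w \right)} = 10 \cdot \frac{1}{12} + 2 \cdot \frac{1}{3} = \frac{5}{6} + \frac{2}{3} = \frac{3}{2}$)
$\left(J{\left(-5 \right)} + Y{\left(M \right)}\right)^{2} = \left(2 + \frac{3}{2}\right)^{2} = \left(\frac{7}{2}\right)^{2} = \frac{49}{4}$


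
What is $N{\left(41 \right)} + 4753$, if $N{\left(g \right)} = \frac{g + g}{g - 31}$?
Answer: $\frac{23806}{5} \approx 4761.2$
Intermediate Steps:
$N{\left(g \right)} = \frac{2 g}{-31 + g}$
$N{\left(41 \right)} + 4753 = 2 \cdot 41 \frac{1}{-31 + 41} + 4753 = 2 \cdot 41 \cdot \frac{1}{10} + 4753 = \frac{41}{5} + 4753 = \frac{23806}{5}$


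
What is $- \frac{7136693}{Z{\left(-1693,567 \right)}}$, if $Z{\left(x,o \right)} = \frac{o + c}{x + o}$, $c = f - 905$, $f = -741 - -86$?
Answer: $- \frac{8035916318}{993} \approx -8.0926 \cdot 10^{6}$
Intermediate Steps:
$f = -655$ ($f = -741 + 86 = -655$)
$c = -1560$ ($c = -655 - 905 = -1560$)
$Z{\left(x,o \right)} = \frac{-1560 + o}{o + x}$ ($Z{\left(x,o \right)} = \frac{o - 1560}{x + o} = \frac{-1560 + o}{o + x}$)
$- \frac{7136693}{Z{\left(-1693,567 \right)}} = - \frac{7136693}{\frac{1}{567 - 1693} \left(-1560 + 567\right)} = - \frac{7136693}{\frac{1}{-1126} \left(-993\right)} = - \frac{7136693}{\left(- \frac{1}{1126}\right) \left(-993\right)} = - \frac{7136693}{\frac{993}{1126}} = \left(-7136693\right) \frac{1126}{993} = - \frac{8035916318}{993}$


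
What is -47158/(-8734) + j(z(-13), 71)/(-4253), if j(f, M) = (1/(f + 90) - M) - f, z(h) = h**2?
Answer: 26244353486/4810368409 ≈ 5.4558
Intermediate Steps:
j(f, M) = 1/(90 + f) - M - f (j(f, M) = (1/(90 + f) - M) - f = 1/(90 + f) - M - f)
-47158/(-8734) + j(z(-13), 71)/(-4253) = -47158/(-8734) + ((1 - ((-13)**2)**2 - 90*71 - 90*(-13)**2 - 1*71*(-13)**2)/(90 + (-13)**2))/(-4253) = -47158*(-1/8734) + ((1 - 1*169**2 - 6390 - 90*169 - 1*71*169)/(90 + 169))*(-1/4253) = 23579/4367 + ((1 - 1*28561 - 6390 - 15210 - 11999)/259)*(-1/4253) = 23579/4367 + ((1 - 28561 - 6390 - 15210 - 11999)/259)*(-1/4253) = 23579/4367 + ((1/259)*(-62159))*(-1/4253) = 23579/4367 - 62159/259*(-1/4253) = 23579/4367 + 62159/1101527 = 26244353486/4810368409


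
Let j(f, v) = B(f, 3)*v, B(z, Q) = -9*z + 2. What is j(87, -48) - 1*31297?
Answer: 6191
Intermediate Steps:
B(z, Q) = 2 - 9*z
j(f, v) = v*(2 - 9*f) (j(f, v) = (2 - 9*f)*v = v*(2 - 9*f))
j(87, -48) - 1*31297 = -48*(2 - 9*87) - 1*31297 = -48*(2 - 783) - 31297 = -48*(-781) - 31297 = 37488 - 31297 = 6191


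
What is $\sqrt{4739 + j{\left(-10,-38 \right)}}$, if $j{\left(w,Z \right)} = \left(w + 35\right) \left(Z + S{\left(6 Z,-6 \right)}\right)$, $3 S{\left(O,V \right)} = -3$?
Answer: $2 \sqrt{941} \approx 61.351$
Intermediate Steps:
$S{\left(O,V \right)} = -1$ ($S{\left(O,V \right)} = \frac{1}{3} \left(-3\right) = -1$)
$j{\left(w,Z \right)} = \left(-1 + Z\right) \left(35 + w\right)$ ($j{\left(w,Z \right)} = \left(w + 35\right) \left(Z - 1\right) = \left(35 + w\right) \left(-1 + Z\right) = \left(-1 + Z\right) \left(35 + w\right)$)
$\sqrt{4739 + j{\left(-10,-38 \right)}} = \sqrt{4739 - 975} = \sqrt{3764} = 2 \sqrt{941}$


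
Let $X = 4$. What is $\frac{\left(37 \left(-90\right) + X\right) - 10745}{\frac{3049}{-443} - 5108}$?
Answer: $\frac{6233453}{2265893} \approx 2.751$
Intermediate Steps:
$\frac{\left(37 \left(-90\right) + X\right) - 10745}{\frac{3049}{-443} - 5108} = \frac{\left(37 \left(-90\right) + 4\right) - 10745}{\frac{3049}{-443} - 5108} = \frac{\left(-3330 + 4\right) - 10745}{3049 \left(- \frac{1}{443}\right) - 5108} = \frac{-3326 - 10745}{- \frac{3049}{443} - 5108} = - \frac{14071}{- \frac{2265893}{443}} = \left(-14071\right) \left(- \frac{443}{2265893}\right) = \frac{6233453}{2265893}$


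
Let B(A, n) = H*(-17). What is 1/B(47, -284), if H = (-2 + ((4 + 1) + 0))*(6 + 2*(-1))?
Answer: -1/204 ≈ -0.0049020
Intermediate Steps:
H = 12 (H = (-2 + (5 + 0))*(6 - 2) = (-2 + 5)*4 = 3*4 = 12)
B(A, n) = -204 (B(A, n) = 12*(-17) = -204)
1/B(47, -284) = 1/(-204) = -1/204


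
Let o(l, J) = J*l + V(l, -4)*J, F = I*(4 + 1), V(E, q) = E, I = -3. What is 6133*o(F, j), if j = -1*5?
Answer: 919950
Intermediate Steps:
j = -5
F = -15 (F = -3*(4 + 1) = -3*5 = -15)
o(l, J) = 2*J*l (o(l, J) = J*l + l*J = J*l + J*l = 2*J*l)
6133*o(F, j) = 6133*(2*(-5)*(-15)) = 6133*150 = 919950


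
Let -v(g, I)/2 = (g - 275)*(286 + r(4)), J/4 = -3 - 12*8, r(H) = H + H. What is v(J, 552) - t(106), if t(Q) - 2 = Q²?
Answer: 383310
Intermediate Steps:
r(H) = 2*H
J = -396 (J = 4*(-3 - 12*8) = 4*(-3 - 96) = 4*(-99) = -396)
v(g, I) = 161700 - 588*g (v(g, I) = -2*(g - 275)*(286 + 2*4) = -2*(-275 + g)*(286 + 8) = -2*(-275 + g)*294 = -2*(-80850 + 294*g) = 161700 - 588*g)
t(Q) = 2 + Q²
v(J, 552) - t(106) = (161700 - 588*(-396)) - (2 + 106²) = (161700 + 232848) - (2 + 11236) = 394548 - 1*11238 = 394548 - 11238 = 383310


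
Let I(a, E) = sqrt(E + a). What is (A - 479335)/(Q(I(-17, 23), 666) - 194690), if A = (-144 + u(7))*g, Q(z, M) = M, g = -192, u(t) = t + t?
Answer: 454375/194024 ≈ 2.3419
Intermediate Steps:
u(t) = 2*t
A = 24960 (A = (-144 + 2*7)*(-192) = (-144 + 14)*(-192) = -130*(-192) = 24960)
(A - 479335)/(Q(I(-17, 23), 666) - 194690) = (24960 - 479335)/(666 - 194690) = -454375/(-194024) = -454375*(-1/194024) = 454375/194024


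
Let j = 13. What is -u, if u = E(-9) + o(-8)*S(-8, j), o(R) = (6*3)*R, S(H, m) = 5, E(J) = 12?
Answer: 708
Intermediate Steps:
o(R) = 18*R
u = -708 (u = 12 + (18*(-8))*5 = 12 - 144*5 = 12 - 720 = -708)
-u = -1*(-708) = 708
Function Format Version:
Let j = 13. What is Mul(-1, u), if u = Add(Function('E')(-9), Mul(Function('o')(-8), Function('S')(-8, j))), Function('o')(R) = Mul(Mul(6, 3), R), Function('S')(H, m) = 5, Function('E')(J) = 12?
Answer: 708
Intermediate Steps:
Function('o')(R) = Mul(18, R)
u = -708 (u = Add(12, Mul(Mul(18, -8), 5)) = Add(12, Mul(-144, 5)) = Add(12, -720) = -708)
Mul(-1, u) = Mul(-1, -708) = 708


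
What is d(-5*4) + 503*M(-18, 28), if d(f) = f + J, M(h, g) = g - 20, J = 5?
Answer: 4009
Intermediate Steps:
M(h, g) = -20 + g
d(f) = 5 + f (d(f) = f + 5 = 5 + f)
d(-5*4) + 503*M(-18, 28) = (5 - 5*4) + 503*(-20 + 28) = (5 - 20) + 503*8 = -15 + 4024 = 4009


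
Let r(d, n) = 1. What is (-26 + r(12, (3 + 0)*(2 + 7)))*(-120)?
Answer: 3000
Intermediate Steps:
(-26 + r(12, (3 + 0)*(2 + 7)))*(-120) = (-26 + 1)*(-120) = -25*(-120) = 3000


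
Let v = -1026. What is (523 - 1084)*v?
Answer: 575586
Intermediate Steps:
(523 - 1084)*v = (523 - 1084)*(-1026) = -561*(-1026) = 575586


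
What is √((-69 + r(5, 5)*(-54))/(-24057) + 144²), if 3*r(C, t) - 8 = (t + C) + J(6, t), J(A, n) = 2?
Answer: √15116557/27 ≈ 144.00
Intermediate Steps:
r(C, t) = 10/3 + C/3 + t/3 (r(C, t) = 8/3 + ((t + C) + 2)/3 = 8/3 + ((C + t) + 2)/3 = 8/3 + (2 + C + t)/3 = 8/3 + (⅔ + C/3 + t/3) = 10/3 + C/3 + t/3)
√((-69 + r(5, 5)*(-54))/(-24057) + 144²) = √((-69 + (10/3 + (⅓)*5 + (⅓)*5)*(-54))/(-24057) + 144²) = √((-69 + (10/3 + 5/3 + 5/3)*(-54))*(-1/24057) + 20736) = √((-69 + (20/3)*(-54))*(-1/24057) + 20736) = √((-69 - 360)*(-1/24057) + 20736) = √(-429*(-1/24057) + 20736) = √(13/729 + 20736) = √(15116557/729) = √15116557/27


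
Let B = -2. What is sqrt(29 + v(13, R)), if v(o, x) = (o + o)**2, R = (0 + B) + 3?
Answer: sqrt(705) ≈ 26.552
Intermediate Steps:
R = 1 (R = (0 - 2) + 3 = -2 + 3 = 1)
v(o, x) = 4*o**2 (v(o, x) = (2*o)**2 = 4*o**2)
sqrt(29 + v(13, R)) = sqrt(29 + 4*13**2) = sqrt(29 + 4*169) = sqrt(29 + 676) = sqrt(705)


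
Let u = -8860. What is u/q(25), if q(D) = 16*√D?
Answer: -443/4 ≈ -110.75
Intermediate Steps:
u/q(25) = -8860/(16*√25) = -8860/(16*5) = -8860/80 = -8860*1/80 = -443/4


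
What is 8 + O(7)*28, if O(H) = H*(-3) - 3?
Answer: -664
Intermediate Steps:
O(H) = -3 - 3*H (O(H) = -3*H - 3 = -3 - 3*H)
8 + O(7)*28 = 8 + (-3 - 3*7)*28 = 8 + (-3 - 21)*28 = 8 - 24*28 = 8 - 672 = -664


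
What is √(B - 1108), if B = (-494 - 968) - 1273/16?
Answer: I*√42393/4 ≈ 51.474*I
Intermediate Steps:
B = -24665/16 (B = -1462 - 1273*1/16 = -1462 - 1273/16 = -24665/16 ≈ -1541.6)
√(B - 1108) = √(-24665/16 - 1108) = √(-42393/16) = I*√42393/4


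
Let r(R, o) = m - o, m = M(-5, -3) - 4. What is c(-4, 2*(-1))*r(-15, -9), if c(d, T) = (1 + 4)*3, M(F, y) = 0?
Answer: 75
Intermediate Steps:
m = -4 (m = 0 - 4 = -4)
c(d, T) = 15 (c(d, T) = 5*3 = 15)
r(R, o) = -4 - o
c(-4, 2*(-1))*r(-15, -9) = 15*(-4 - 1*(-9)) = 15*(-4 + 9) = 15*5 = 75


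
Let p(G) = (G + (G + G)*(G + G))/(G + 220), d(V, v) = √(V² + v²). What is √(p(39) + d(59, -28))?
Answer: √(1585857 + 67081*√4265)/259 ≈ 9.4312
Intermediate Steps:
p(G) = (G + 4*G²)/(220 + G) (p(G) = (G + (2*G)*(2*G))/(220 + G) = (G + 4*G²)/(220 + G))
√(p(39) + d(59, -28)) = √(39*(1 + 4*39)/(220 + 39) + √(59² + (-28)²)) = √(39*(1 + 156)/259 + √(3481 + 784)) = √(39*(1/259)*157 + √4265) = √(6123/259 + √4265)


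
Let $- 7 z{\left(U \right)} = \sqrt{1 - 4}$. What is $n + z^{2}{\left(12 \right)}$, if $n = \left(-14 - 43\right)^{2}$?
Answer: $\frac{159198}{49} \approx 3248.9$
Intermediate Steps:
$z{\left(U \right)} = - \frac{i \sqrt{3}}{7}$ ($z{\left(U \right)} = - \frac{\sqrt{1 - 4}}{7} = - \frac{\sqrt{-3}}{7} = - \frac{i \sqrt{3}}{7}$)
$n = 3249$ ($n = \left(-57\right)^{2} = 3249$)
$n + z^{2}{\left(12 \right)} = 3249 + \left(- \frac{i \sqrt{3}}{7}\right)^{2} = 3249 - \frac{3}{49} = \frac{159198}{49}$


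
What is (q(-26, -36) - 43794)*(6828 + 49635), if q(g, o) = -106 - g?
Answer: -2477257662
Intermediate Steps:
(q(-26, -36) - 43794)*(6828 + 49635) = ((-106 - 1*(-26)) - 43794)*(6828 + 49635) = ((-106 + 26) - 43794)*56463 = (-80 - 43794)*56463 = -43874*56463 = -2477257662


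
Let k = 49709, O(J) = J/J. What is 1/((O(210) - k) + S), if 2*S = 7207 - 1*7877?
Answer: -1/50043 ≈ -1.9983e-5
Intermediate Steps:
O(J) = 1
S = -335 (S = (7207 - 1*7877)/2 = (7207 - 7877)/2 = (1/2)*(-670) = -335)
1/((O(210) - k) + S) = 1/((1 - 1*49709) - 335) = 1/((1 - 49709) - 335) = 1/(-49708 - 335) = 1/(-50043) = -1/50043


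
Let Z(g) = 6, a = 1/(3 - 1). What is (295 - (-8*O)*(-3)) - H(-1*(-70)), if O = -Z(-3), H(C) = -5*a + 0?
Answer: 883/2 ≈ 441.50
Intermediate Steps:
a = ½ (a = 1/2 = ½ ≈ 0.50000)
H(C) = -5/2 (H(C) = -5*½ + 0 = -5/2 + 0 = -5/2)
O = -6 (O = -1*6 = -6)
(295 - (-8*O)*(-3)) - H(-1*(-70)) = (295 - (-8*(-6))*(-3)) - 1*(-5/2) = (295 - 48*(-3)) + 5/2 = (295 - 1*(-144)) + 5/2 = (295 + 144) + 5/2 = 439 + 5/2 = 883/2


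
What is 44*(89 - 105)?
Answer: -704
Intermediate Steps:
44*(89 - 105) = 44*(-16) = -704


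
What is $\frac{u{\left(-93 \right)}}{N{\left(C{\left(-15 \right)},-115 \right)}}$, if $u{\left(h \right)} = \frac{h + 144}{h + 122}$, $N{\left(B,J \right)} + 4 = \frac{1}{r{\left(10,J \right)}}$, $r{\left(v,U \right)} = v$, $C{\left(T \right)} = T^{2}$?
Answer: $- \frac{170}{377} \approx -0.45093$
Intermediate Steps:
$N{\left(B,J \right)} = - \frac{39}{10}$ ($N{\left(B,J \right)} = -4 + \frac{1}{10} = - \frac{39}{10}$)
$u{\left(h \right)} = \frac{144 + h}{122 + h}$
$\frac{u{\left(-93 \right)}}{N{\left(C{\left(-15 \right)},-115 \right)}} = \frac{\frac{1}{122 - 93} \left(144 - 93\right)}{- \frac{39}{10}} = \frac{1}{29} \cdot 51 \left(- \frac{10}{39}\right) = \frac{51}{29} \left(- \frac{10}{39}\right) = - \frac{170}{377}$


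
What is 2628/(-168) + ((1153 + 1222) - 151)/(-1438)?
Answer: -173029/10066 ≈ -17.189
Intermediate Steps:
2628/(-168) + ((1153 + 1222) - 151)/(-1438) = 2628*(-1/168) + (2375 - 151)*(-1/1438) = -219/14 + 2224*(-1/1438) = -219/14 - 1112/719 = -173029/10066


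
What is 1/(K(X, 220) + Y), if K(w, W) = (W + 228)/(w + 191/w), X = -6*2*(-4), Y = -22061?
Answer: -2495/55020691 ≈ -4.5347e-5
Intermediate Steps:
X = 48 (X = -12*(-4) = 48)
K(w, W) = (228 + W)/(w + 191/w)
1/(K(X, 220) + Y) = 1/(48*(228 + 220)/(191 + 48**2) - 22061) = 1/(48*448/(191 + 2304) - 22061) = 1/(48*448/2495 - 22061) = 1/(48*(1/2495)*448 - 22061) = 1/(21504/2495 - 22061) = 1/(-55020691/2495) = -2495/55020691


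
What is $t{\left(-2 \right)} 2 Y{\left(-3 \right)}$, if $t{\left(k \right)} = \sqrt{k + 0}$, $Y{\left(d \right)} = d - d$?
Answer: $0$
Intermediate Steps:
$Y{\left(d \right)} = 0$
$t{\left(k \right)} = \sqrt{k}$
$t{\left(-2 \right)} 2 Y{\left(-3 \right)} = \sqrt{-2} \cdot 2 \cdot 0 = i \sqrt{2} \cdot 2 \cdot 0 = 2 i \sqrt{2} \cdot 0 = 0$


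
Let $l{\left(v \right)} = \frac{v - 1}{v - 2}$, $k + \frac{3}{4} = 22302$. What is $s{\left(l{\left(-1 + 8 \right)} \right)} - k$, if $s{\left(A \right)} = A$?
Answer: $- \frac{446001}{20} \approx -22300.0$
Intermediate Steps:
$k = \frac{89205}{4}$ ($k = - \frac{3}{4} + 22302 = \frac{89205}{4} \approx 22301.0$)
$l{\left(v \right)} = \frac{-1 + v}{-2 + v}$
$s{\left(l{\left(-1 + 8 \right)} \right)} - k = \frac{-1 + \left(-1 + 8\right)}{-2 + \left(-1 + 8\right)} - \frac{89205}{4} = \frac{-1 + 7}{-2 + 7} - \frac{89205}{4} = \frac{1}{5} \cdot 6 - \frac{89205}{4} = \frac{6}{5} - \frac{89205}{4} = - \frac{446001}{20}$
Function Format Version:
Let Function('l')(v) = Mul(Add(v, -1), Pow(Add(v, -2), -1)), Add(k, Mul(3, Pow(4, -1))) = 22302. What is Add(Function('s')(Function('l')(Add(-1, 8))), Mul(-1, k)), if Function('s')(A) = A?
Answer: Rational(-446001, 20) ≈ -22300.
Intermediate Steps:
k = Rational(89205, 4) (k = Add(Rational(-3, 4), 22302) = Rational(89205, 4) ≈ 22301.)
Function('l')(v) = Mul(Pow(Add(-2, v), -1), Add(-1, v)) (Function('l')(v) = Mul(Add(-1, v), Pow(Add(-2, v), -1)) = Mul(Pow(Add(-2, v), -1), Add(-1, v)))
Add(Function('s')(Function('l')(Add(-1, 8))), Mul(-1, k)) = Add(Mul(Pow(Add(-2, Add(-1, 8)), -1), Add(-1, Add(-1, 8))), Mul(-1, Rational(89205, 4))) = Add(Mul(Pow(Add(-2, 7), -1), Add(-1, 7)), Rational(-89205, 4)) = Add(Mul(Pow(5, -1), 6), Rational(-89205, 4)) = Add(Mul(Rational(1, 5), 6), Rational(-89205, 4)) = Add(Rational(6, 5), Rational(-89205, 4)) = Rational(-446001, 20)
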